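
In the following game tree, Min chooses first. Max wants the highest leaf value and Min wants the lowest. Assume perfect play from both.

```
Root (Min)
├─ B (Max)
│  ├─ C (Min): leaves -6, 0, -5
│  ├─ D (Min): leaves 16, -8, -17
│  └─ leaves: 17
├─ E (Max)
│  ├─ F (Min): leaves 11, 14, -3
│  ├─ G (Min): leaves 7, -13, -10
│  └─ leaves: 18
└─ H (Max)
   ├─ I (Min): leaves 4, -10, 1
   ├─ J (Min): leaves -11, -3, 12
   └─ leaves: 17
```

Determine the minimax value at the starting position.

17

C (Min): min(-6, 0, -5) = -6
D (Min): min(16, -8, -17) = -17
B (Max): max(-6, -17, 17) = 17
F (Min): min(11, 14, -3) = -3
G (Min): min(7, -13, -10) = -13
E (Max): max(-3, -13, 18) = 18
I (Min): min(4, -10, 1) = -10
J (Min): min(-11, -3, 12) = -11
H (Max): max(-10, -11, 17) = 17
Root (Min): min(17, 18, 17) = 17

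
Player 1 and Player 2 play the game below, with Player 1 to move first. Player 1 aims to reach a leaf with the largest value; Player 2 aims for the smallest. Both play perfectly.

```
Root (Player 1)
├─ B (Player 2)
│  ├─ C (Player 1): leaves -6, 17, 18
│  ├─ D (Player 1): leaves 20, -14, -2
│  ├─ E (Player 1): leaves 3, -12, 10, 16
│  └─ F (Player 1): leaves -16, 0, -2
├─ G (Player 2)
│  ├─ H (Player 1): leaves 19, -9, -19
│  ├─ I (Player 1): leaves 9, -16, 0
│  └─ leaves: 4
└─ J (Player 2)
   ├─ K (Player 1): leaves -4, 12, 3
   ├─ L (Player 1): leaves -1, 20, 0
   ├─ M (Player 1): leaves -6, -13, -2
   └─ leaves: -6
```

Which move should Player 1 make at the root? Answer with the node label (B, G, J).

C (Player 1): max(-6, 17, 18) = 18
D (Player 1): max(20, -14, -2) = 20
E (Player 1): max(3, -12, 10, 16) = 16
F (Player 1): max(-16, 0, -2) = 0
B (Player 2): min(18, 20, 16, 0) = 0
H (Player 1): max(19, -9, -19) = 19
I (Player 1): max(9, -16, 0) = 9
G (Player 2): min(19, 9, 4) = 4
K (Player 1): max(-4, 12, 3) = 12
L (Player 1): max(-1, 20, 0) = 20
M (Player 1): max(-6, -13, -2) = -2
J (Player 2): min(12, 20, -2, -6) = -6
Root (Player 1): max(0, 4, -6) = 4
Player 1 picks the child with the highest value: G (value 4).

G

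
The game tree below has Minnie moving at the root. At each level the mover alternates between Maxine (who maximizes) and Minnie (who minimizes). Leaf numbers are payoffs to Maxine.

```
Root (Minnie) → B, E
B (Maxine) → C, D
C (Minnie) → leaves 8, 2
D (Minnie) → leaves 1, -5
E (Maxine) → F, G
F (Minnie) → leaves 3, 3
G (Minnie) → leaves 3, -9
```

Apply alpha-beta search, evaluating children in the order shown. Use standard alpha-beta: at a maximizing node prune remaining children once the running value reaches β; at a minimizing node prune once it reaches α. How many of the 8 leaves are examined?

C [α=-∞,β=+∞]: v=2
D [α=2,β=+∞]: v=1 after child 1 ≤ α → α-cutoff, skip 1
B [α=-∞,β=+∞]: v=2
F [α=-∞,β=2]: v=3
E [α=-∞,β=2]: v=3 after child 1 ≥ β → β-cutoff, skip 1
Root [α=-∞,β=+∞]: v=2
Leaves evaluated: 5 of 8.

5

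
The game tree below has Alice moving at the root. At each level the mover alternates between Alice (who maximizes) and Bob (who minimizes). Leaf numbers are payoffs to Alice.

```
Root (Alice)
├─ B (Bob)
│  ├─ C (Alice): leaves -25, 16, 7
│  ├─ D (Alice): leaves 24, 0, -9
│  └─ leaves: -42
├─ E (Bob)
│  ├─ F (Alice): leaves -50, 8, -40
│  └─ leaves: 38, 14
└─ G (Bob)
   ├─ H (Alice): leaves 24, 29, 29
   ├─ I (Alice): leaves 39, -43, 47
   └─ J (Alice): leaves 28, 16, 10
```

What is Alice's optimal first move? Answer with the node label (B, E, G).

G

C (Alice): max(-25, 16, 7) = 16
D (Alice): max(24, 0, -9) = 24
B (Bob): min(16, 24, -42) = -42
F (Alice): max(-50, 8, -40) = 8
E (Bob): min(8, 38, 14) = 8
H (Alice): max(24, 29, 29) = 29
I (Alice): max(39, -43, 47) = 47
J (Alice): max(28, 16, 10) = 28
G (Bob): min(29, 47, 28) = 28
Root (Alice): max(-42, 8, 28) = 28
Alice picks the child with the highest value: G (value 28).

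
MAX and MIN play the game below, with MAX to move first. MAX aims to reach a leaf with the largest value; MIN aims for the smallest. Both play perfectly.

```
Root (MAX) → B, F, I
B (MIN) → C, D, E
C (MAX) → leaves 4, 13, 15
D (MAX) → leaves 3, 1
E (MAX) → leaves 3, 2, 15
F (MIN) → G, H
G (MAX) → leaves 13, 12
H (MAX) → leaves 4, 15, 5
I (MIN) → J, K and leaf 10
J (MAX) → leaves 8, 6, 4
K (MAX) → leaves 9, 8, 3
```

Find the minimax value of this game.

C (MAX): max(4, 13, 15) = 15
D (MAX): max(3, 1) = 3
E (MAX): max(3, 2, 15) = 15
B (MIN): min(15, 3, 15) = 3
G (MAX): max(13, 12) = 13
H (MAX): max(4, 15, 5) = 15
F (MIN): min(13, 15) = 13
J (MAX): max(8, 6, 4) = 8
K (MAX): max(9, 8, 3) = 9
I (MIN): min(8, 9, 10) = 8
Root (MAX): max(3, 13, 8) = 13

13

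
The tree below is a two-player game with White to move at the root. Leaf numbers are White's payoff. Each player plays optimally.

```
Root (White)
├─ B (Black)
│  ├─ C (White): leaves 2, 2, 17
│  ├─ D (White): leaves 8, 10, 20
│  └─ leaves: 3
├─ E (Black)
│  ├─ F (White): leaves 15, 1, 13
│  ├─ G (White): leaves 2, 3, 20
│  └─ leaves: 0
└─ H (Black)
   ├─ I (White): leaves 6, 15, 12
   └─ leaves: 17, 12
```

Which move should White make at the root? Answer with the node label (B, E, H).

H

C (White): max(2, 2, 17) = 17
D (White): max(8, 10, 20) = 20
B (Black): min(17, 20, 3) = 3
F (White): max(15, 1, 13) = 15
G (White): max(2, 3, 20) = 20
E (Black): min(15, 20, 0) = 0
I (White): max(6, 15, 12) = 15
H (Black): min(15, 17, 12) = 12
Root (White): max(3, 0, 12) = 12
White picks the child with the highest value: H (value 12).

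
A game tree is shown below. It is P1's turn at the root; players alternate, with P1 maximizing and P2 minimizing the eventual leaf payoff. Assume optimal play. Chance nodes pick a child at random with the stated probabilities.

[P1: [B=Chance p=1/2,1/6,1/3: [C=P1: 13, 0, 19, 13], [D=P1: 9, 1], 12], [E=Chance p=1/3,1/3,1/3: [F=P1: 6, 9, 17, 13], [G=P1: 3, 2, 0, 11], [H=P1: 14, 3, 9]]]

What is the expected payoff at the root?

C (P1): max(13, 0, 19, 13) = 19
D (P1): max(9, 1) = 9
B (Chance): 1/2·19 + 1/6·9 + 1/3·12 = 15
F (P1): max(6, 9, 17, 13) = 17
G (P1): max(3, 2, 0, 11) = 11
H (P1): max(14, 3, 9) = 14
E (Chance): 1/3·17 + 1/3·11 + 1/3·14 = 14
Root (P1): max(15, 14) = 15

15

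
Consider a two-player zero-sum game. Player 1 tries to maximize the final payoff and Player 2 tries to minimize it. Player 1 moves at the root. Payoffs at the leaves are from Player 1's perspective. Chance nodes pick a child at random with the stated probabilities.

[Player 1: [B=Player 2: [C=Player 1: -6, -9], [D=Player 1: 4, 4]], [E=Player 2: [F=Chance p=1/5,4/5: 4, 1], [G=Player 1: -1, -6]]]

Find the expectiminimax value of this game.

-1

C (Player 1): max(-6, -9) = -6
D (Player 1): max(4, 4) = 4
B (Player 2): min(-6, 4) = -6
F (Chance): 1/5·4 + 4/5·1 = 1.6
G (Player 1): max(-1, -6) = -1
E (Player 2): min(1.6, -1) = -1
Root (Player 1): max(-6, -1) = -1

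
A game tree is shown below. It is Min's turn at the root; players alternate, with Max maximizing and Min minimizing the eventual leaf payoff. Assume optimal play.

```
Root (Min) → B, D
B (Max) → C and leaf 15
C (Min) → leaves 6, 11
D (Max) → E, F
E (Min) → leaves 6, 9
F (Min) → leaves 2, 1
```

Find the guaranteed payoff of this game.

C (Min): min(6, 11) = 6
B (Max): max(6, 15) = 15
E (Min): min(6, 9) = 6
F (Min): min(2, 1) = 1
D (Max): max(6, 1) = 6
Root (Min): min(15, 6) = 6

6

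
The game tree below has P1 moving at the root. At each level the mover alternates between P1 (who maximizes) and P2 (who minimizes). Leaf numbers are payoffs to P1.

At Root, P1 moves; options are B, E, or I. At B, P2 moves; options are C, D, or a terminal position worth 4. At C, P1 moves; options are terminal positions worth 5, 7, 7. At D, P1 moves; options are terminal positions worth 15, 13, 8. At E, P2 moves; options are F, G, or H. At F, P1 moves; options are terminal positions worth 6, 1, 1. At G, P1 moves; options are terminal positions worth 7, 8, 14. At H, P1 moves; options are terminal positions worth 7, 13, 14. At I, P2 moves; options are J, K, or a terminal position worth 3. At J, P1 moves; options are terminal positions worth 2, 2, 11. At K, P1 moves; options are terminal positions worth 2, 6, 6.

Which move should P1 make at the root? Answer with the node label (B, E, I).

E

C (P1): max(5, 7, 7) = 7
D (P1): max(15, 13, 8) = 15
B (P2): min(7, 15, 4) = 4
F (P1): max(6, 1, 1) = 6
G (P1): max(7, 8, 14) = 14
H (P1): max(7, 13, 14) = 14
E (P2): min(6, 14, 14) = 6
J (P1): max(2, 2, 11) = 11
K (P1): max(2, 6, 6) = 6
I (P2): min(11, 6, 3) = 3
Root (P1): max(4, 6, 3) = 6
P1 picks the child with the highest value: E (value 6).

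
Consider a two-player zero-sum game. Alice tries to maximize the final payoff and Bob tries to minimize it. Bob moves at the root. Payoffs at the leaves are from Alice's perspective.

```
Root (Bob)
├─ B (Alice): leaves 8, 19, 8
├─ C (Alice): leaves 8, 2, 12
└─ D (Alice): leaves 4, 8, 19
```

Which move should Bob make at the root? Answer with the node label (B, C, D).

C

B (Alice): max(8, 19, 8) = 19
C (Alice): max(8, 2, 12) = 12
D (Alice): max(4, 8, 19) = 19
Root (Bob): min(19, 12, 19) = 12
Bob picks the child with the lowest value: C (value 12).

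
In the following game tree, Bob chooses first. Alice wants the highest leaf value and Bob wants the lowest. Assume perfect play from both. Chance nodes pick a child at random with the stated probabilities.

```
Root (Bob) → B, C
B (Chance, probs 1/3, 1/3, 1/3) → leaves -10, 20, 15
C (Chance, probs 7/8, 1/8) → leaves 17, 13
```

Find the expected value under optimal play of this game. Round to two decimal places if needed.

B (Chance): 1/3·-10 + 1/3·20 + 1/3·15 = 8.33
C (Chance): 7/8·17 + 1/8·13 = 16.5
Root (Bob): min(8.33, 16.5) = 8.33

8.33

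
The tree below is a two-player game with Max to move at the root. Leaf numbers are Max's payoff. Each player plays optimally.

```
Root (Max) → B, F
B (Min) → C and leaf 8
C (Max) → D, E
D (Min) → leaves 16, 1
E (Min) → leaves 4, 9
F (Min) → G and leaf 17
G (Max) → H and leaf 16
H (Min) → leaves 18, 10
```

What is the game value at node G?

16

H: min(18, 10) = 10
G: max(10, 16) = 16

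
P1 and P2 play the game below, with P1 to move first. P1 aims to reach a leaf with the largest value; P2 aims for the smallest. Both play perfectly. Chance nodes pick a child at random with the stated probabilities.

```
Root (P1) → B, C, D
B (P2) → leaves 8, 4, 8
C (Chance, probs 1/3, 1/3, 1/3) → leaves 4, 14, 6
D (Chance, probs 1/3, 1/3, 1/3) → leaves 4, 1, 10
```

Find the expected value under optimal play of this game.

B (P2): min(8, 4, 8) = 4
C (Chance): 1/3·4 + 1/3·14 + 1/3·6 = 8
D (Chance): 1/3·4 + 1/3·1 + 1/3·10 = 5
Root (P1): max(4, 8, 5) = 8

8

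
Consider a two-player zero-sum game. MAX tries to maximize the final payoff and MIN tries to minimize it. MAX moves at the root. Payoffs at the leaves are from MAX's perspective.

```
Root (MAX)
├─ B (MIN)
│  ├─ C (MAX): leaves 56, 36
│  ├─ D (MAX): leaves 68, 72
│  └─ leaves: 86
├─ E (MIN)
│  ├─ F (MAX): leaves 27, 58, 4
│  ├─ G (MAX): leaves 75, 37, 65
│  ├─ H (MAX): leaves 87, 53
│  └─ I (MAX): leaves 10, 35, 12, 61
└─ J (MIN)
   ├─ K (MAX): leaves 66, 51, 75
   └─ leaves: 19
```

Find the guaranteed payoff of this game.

C (MAX): max(56, 36) = 56
D (MAX): max(68, 72) = 72
B (MIN): min(56, 72, 86) = 56
F (MAX): max(27, 58, 4) = 58
G (MAX): max(75, 37, 65) = 75
H (MAX): max(87, 53) = 87
I (MAX): max(10, 35, 12, 61) = 61
E (MIN): min(58, 75, 87, 61) = 58
K (MAX): max(66, 51, 75) = 75
J (MIN): min(75, 19) = 19
Root (MAX): max(56, 58, 19) = 58

58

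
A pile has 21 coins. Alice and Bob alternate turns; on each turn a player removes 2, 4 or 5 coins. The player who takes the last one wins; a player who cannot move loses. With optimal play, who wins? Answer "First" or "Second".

Second

W/L table (W = player to move can force a win):
i:   0  1  2  3  4  5  6  7  8  9 10 11 12 13 14 15 16 17 18 19 20 21
     L  L  W  W  W  W  W  L  L  W  W  W  W  W  L  L  W  W  W  W  W  L
Position 21 is L, so the second player wins.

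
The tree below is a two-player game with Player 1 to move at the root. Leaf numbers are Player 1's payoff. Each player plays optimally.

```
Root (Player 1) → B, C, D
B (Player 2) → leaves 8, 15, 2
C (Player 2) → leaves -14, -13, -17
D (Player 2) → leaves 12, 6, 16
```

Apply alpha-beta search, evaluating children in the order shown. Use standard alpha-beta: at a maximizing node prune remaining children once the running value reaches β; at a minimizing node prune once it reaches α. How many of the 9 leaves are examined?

B [α=-∞,β=+∞]: v=2
C [α=2,β=+∞]: v=-14 after child 1 ≤ α → α-cutoff, skip 2
D [α=2,β=+∞]: v=6
Root [α=-∞,β=+∞]: v=6
Leaves evaluated: 7 of 9.

7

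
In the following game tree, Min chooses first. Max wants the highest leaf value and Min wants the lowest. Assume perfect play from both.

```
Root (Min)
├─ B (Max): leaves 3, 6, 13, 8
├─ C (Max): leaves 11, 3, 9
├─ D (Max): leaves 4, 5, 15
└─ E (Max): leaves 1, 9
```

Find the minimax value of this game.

B (Max): max(3, 6, 13, 8) = 13
C (Max): max(11, 3, 9) = 11
D (Max): max(4, 5, 15) = 15
E (Max): max(1, 9) = 9
Root (Min): min(13, 11, 15, 9) = 9

9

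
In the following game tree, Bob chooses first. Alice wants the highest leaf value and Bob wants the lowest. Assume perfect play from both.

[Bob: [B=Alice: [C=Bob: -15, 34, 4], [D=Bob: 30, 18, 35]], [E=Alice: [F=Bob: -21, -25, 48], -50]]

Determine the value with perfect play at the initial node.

-25

C (Bob): min(-15, 34, 4) = -15
D (Bob): min(30, 18, 35) = 18
B (Alice): max(-15, 18) = 18
F (Bob): min(-21, -25, 48) = -25
E (Alice): max(-25, -50) = -25
Root (Bob): min(18, -25) = -25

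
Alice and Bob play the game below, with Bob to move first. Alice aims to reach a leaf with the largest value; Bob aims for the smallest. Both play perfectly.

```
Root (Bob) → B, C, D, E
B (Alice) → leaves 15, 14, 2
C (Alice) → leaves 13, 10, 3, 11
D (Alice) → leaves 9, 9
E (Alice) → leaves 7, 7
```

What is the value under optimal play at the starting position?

B (Alice): max(15, 14, 2) = 15
C (Alice): max(13, 10, 3, 11) = 13
D (Alice): max(9, 9) = 9
E (Alice): max(7, 7) = 7
Root (Bob): min(15, 13, 9, 7) = 7

7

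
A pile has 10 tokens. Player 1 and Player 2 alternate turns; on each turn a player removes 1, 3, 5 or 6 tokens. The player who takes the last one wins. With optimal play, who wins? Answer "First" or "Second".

W/L table (W = player to move can force a win):
i:   0  1  2  3  4  5  6  7  8  9 10
     L  W  L  W  L  W  W  W  W  W  W
Position 10 is W, so the first player wins.

First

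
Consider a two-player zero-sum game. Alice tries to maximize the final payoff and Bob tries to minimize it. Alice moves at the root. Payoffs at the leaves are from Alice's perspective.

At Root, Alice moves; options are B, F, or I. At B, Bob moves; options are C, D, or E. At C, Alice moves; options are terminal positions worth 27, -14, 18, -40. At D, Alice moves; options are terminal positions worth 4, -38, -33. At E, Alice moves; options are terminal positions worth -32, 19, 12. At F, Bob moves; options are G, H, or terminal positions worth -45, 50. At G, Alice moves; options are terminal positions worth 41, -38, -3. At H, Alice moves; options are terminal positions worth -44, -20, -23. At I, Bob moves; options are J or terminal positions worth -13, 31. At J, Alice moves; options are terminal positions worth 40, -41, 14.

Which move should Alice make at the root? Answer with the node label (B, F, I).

B

C (Alice): max(27, -14, 18, -40) = 27
D (Alice): max(4, -38, -33) = 4
E (Alice): max(-32, 19, 12) = 19
B (Bob): min(27, 4, 19) = 4
G (Alice): max(41, -38, -3) = 41
H (Alice): max(-44, -20, -23) = -20
F (Bob): min(41, -20, -45, 50) = -45
J (Alice): max(40, -41, 14) = 40
I (Bob): min(40, -13, 31) = -13
Root (Alice): max(4, -45, -13) = 4
Alice picks the child with the highest value: B (value 4).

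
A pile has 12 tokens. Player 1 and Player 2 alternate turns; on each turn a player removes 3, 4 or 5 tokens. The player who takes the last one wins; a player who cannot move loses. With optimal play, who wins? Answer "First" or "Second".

W/L table (W = player to move can force a win):
i:   0  1  2  3  4  5  6  7  8  9 10 11 12
     L  L  L  W  W  W  W  W  L  L  L  W  W
Position 12 is W, so the first player wins.

First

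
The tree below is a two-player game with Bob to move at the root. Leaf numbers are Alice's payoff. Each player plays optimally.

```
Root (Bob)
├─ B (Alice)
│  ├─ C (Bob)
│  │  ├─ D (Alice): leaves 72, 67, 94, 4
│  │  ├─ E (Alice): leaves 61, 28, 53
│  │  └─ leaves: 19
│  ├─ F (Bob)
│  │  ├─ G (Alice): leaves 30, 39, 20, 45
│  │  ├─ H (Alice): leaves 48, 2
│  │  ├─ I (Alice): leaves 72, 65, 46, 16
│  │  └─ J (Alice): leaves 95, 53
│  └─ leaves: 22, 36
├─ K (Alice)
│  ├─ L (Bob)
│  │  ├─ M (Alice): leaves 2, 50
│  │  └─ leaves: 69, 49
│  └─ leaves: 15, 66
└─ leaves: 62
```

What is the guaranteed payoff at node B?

45

D: max(72, 67, 94, 4) = 94
E: max(61, 28, 53) = 61
C: min(94, 61, 19) = 19
G: max(30, 39, 20, 45) = 45
H: max(48, 2) = 48
I: max(72, 65, 46, 16) = 72
J: max(95, 53) = 95
F: min(45, 48, 72, 95) = 45
B: max(19, 45, 22, 36) = 45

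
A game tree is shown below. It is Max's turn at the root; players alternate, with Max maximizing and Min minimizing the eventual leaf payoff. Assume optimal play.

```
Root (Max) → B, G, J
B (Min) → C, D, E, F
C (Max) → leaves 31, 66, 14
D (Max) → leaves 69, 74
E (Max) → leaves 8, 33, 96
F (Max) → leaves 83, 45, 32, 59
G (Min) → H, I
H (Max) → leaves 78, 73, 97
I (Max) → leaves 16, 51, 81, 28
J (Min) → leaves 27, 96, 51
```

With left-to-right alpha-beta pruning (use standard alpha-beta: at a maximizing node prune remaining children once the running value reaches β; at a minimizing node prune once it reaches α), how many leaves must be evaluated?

16

C [α=-∞,β=+∞]: v=66
D [α=-∞,β=66]: v=69 after child 1 ≥ β → β-cutoff, skip 1
E [α=-∞,β=66]: v=96
F [α=-∞,β=66]: v=83 after child 1 ≥ β → β-cutoff, skip 3
B [α=-∞,β=+∞]: v=66
H [α=66,β=+∞]: v=97
I [α=66,β=97]: v=81
G [α=66,β=+∞]: v=81
J [α=81,β=+∞]: v=27 after child 1 ≤ α → α-cutoff, skip 2
Root [α=-∞,β=+∞]: v=81
Leaves evaluated: 16 of 22.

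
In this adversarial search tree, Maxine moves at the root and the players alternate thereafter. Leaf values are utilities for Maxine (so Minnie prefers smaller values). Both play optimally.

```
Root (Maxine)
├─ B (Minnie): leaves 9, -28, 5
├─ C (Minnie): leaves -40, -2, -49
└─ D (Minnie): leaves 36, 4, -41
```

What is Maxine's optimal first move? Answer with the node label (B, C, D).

B

B (Minnie): min(9, -28, 5) = -28
C (Minnie): min(-40, -2, -49) = -49
D (Minnie): min(36, 4, -41) = -41
Root (Maxine): max(-28, -49, -41) = -28
Maxine picks the child with the highest value: B (value -28).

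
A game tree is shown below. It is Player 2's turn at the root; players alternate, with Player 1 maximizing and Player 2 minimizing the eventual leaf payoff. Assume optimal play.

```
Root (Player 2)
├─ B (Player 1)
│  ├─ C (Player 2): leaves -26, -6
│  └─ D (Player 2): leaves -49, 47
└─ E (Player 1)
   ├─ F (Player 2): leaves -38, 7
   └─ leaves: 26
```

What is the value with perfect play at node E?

F: min(-38, 7) = -38
E: max(-38, 26) = 26

26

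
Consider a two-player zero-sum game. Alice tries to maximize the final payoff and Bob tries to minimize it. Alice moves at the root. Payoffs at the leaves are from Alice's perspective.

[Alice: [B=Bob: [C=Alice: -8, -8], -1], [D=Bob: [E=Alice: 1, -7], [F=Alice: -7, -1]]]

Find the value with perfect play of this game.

-1

C (Alice): max(-8, -8) = -8
B (Bob): min(-8, -1) = -8
E (Alice): max(1, -7) = 1
F (Alice): max(-7, -1) = -1
D (Bob): min(1, -1) = -1
Root (Alice): max(-8, -1) = -1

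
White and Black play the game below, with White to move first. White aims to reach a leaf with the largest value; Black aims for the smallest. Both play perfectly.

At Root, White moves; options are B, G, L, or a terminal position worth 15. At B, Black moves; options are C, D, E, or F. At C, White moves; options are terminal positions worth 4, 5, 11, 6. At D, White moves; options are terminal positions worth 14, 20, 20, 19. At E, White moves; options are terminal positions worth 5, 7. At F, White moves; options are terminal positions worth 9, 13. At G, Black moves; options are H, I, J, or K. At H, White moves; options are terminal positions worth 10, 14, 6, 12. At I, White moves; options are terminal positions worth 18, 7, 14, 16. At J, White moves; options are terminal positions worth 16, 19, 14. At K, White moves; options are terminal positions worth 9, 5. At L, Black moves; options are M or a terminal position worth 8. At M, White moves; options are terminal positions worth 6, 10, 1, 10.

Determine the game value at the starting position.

15

C (White): max(4, 5, 11, 6) = 11
D (White): max(14, 20, 20, 19) = 20
E (White): max(5, 7) = 7
F (White): max(9, 13) = 13
B (Black): min(11, 20, 7, 13) = 7
H (White): max(10, 14, 6, 12) = 14
I (White): max(18, 7, 14, 16) = 18
J (White): max(16, 19, 14) = 19
K (White): max(9, 5) = 9
G (Black): min(14, 18, 19, 9) = 9
M (White): max(6, 10, 1, 10) = 10
L (Black): min(10, 8) = 8
Root (White): max(7, 9, 8, 15) = 15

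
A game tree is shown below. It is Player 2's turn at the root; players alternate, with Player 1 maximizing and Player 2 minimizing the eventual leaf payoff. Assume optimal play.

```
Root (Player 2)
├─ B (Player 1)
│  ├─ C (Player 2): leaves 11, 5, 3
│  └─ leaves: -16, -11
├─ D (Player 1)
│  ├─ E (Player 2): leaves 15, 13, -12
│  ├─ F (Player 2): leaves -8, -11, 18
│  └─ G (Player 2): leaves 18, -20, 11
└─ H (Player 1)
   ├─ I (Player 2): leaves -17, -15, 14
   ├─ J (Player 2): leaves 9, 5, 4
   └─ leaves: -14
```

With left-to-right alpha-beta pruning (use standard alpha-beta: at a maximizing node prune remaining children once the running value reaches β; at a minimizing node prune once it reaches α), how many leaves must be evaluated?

C [α=-∞,β=+∞]: v=3
B [α=-∞,β=+∞]: v=3
E [α=-∞,β=3]: v=-12
F [α=-12,β=3]: v=-11
G [α=-11,β=3]: v=-20 after child 2 ≤ α → α-cutoff, skip 1
D [α=-∞,β=3]: v=-11
I [α=-∞,β=-11]: v=-17
J [α=-17,β=-11]: v=4
H [α=-∞,β=-11]: v=4 after child 2 ≥ β → β-cutoff, skip 1
Root [α=-∞,β=+∞]: v=-11
Leaves evaluated: 19 of 21.

19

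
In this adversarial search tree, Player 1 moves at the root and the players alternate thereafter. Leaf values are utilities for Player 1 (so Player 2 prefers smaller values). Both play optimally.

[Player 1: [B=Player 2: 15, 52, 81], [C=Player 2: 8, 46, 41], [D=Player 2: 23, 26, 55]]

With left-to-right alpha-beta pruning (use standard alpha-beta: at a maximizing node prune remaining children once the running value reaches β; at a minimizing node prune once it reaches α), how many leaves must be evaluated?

7

B [α=-∞,β=+∞]: v=15
C [α=15,β=+∞]: v=8 after child 1 ≤ α → α-cutoff, skip 2
D [α=15,β=+∞]: v=23
Root [α=-∞,β=+∞]: v=23
Leaves evaluated: 7 of 9.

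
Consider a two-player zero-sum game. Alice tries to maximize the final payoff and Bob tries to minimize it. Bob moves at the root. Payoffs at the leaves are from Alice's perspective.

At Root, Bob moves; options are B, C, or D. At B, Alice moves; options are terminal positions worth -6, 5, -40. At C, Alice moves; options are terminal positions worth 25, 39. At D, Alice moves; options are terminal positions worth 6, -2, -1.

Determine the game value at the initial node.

B (Alice): max(-6, 5, -40) = 5
C (Alice): max(25, 39) = 39
D (Alice): max(6, -2, -1) = 6
Root (Bob): min(5, 39, 6) = 5

5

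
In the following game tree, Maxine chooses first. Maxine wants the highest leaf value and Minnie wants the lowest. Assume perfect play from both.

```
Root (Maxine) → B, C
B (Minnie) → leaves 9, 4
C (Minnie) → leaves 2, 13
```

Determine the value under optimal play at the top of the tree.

B (Minnie): min(9, 4) = 4
C (Minnie): min(2, 13) = 2
Root (Maxine): max(4, 2) = 4

4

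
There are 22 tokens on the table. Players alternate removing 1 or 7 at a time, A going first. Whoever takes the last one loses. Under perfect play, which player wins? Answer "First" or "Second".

First

W/L table (W = player to move can force a win):
i:   0  1  2  3  4  5  6  7  8  9 10 11 12 13 14 15 16 17 18 19 20 21 22
     W  L  W  L  W  L  W  L  W  L  W  L  W  L  W  L  W  L  W  L  W  L  W
Position 22 is W, so the first player wins.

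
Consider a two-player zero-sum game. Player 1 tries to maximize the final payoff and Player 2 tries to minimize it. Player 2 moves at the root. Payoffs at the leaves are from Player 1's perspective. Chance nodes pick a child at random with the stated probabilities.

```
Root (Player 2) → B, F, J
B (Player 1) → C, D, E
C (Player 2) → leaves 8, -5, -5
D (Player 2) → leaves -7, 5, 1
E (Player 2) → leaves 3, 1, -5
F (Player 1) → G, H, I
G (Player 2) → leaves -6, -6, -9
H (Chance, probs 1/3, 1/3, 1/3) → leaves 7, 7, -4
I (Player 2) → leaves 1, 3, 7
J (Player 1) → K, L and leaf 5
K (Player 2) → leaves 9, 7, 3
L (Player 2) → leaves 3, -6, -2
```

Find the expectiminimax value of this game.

-5

C (Player 2): min(8, -5, -5) = -5
D (Player 2): min(-7, 5, 1) = -7
E (Player 2): min(3, 1, -5) = -5
B (Player 1): max(-5, -7, -5) = -5
G (Player 2): min(-6, -6, -9) = -9
H (Chance): 1/3·7 + 1/3·7 + 1/3·-4 = 3.33
I (Player 2): min(1, 3, 7) = 1
F (Player 1): max(-9, 3.33, 1) = 3.33
K (Player 2): min(9, 7, 3) = 3
L (Player 2): min(3, -6, -2) = -6
J (Player 1): max(3, -6, 5) = 5
Root (Player 2): min(-5, 3.33, 5) = -5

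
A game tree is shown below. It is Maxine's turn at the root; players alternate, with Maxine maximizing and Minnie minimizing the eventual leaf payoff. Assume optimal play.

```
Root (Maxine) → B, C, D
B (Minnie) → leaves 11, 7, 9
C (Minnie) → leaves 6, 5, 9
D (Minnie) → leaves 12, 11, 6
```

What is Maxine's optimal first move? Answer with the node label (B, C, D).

B (Minnie): min(11, 7, 9) = 7
C (Minnie): min(6, 5, 9) = 5
D (Minnie): min(12, 11, 6) = 6
Root (Maxine): max(7, 5, 6) = 7
Maxine picks the child with the highest value: B (value 7).

B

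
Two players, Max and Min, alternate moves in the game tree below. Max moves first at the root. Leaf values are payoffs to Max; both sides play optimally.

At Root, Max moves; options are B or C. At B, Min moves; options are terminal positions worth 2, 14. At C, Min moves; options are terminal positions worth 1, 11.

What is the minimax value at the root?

B (Min): min(2, 14) = 2
C (Min): min(1, 11) = 1
Root (Max): max(2, 1) = 2

2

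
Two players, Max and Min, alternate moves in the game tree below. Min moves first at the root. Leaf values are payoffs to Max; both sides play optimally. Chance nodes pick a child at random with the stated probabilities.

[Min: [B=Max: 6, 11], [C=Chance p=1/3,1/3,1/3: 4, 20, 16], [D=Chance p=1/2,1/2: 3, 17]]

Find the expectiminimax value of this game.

B (Max): max(6, 11) = 11
C (Chance): 1/3·4 + 1/3·20 + 1/3·16 = 13.33
D (Chance): 1/2·3 + 1/2·17 = 10
Root (Min): min(11, 13.33, 10) = 10

10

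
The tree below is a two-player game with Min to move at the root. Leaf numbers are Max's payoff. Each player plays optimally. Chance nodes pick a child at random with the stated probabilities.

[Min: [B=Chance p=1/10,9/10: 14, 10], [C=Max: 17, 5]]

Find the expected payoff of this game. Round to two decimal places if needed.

B (Chance): 1/10·14 + 9/10·10 = 10.4
C (Max): max(17, 5) = 17
Root (Min): min(10.4, 17) = 10.4

10.4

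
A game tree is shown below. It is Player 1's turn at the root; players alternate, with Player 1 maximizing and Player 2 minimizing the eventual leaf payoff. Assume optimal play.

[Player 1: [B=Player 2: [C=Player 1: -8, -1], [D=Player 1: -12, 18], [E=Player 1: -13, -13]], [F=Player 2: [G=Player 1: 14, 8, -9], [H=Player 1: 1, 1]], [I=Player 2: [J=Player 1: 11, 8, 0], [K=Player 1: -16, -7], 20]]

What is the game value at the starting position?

C (Player 1): max(-8, -1) = -1
D (Player 1): max(-12, 18) = 18
E (Player 1): max(-13, -13) = -13
B (Player 2): min(-1, 18, -13) = -13
G (Player 1): max(14, 8, -9) = 14
H (Player 1): max(1, 1) = 1
F (Player 2): min(14, 1) = 1
J (Player 1): max(11, 8, 0) = 11
K (Player 1): max(-16, -7) = -7
I (Player 2): min(11, -7, 20) = -7
Root (Player 1): max(-13, 1, -7) = 1

1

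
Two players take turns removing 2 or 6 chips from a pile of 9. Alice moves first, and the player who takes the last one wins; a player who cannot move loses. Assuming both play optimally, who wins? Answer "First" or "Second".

i:   0  1  2  3  4  5  6  7  8  9
     L  L  W  W  L  L  W  W  L  L
Position 9 is L, so the second player wins.

Second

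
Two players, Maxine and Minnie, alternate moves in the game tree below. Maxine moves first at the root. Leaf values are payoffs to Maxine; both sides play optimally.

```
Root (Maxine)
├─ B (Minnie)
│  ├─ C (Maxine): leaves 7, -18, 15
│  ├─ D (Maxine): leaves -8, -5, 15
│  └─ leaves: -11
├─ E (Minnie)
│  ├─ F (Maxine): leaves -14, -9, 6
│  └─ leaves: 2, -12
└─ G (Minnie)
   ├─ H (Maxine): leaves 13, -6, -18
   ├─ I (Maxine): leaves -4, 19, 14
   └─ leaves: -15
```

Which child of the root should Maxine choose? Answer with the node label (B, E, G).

C (Maxine): max(7, -18, 15) = 15
D (Maxine): max(-8, -5, 15) = 15
B (Minnie): min(15, 15, -11) = -11
F (Maxine): max(-14, -9, 6) = 6
E (Minnie): min(6, 2, -12) = -12
H (Maxine): max(13, -6, -18) = 13
I (Maxine): max(-4, 19, 14) = 19
G (Minnie): min(13, 19, -15) = -15
Root (Maxine): max(-11, -12, -15) = -11
Maxine picks the child with the highest value: B (value -11).

B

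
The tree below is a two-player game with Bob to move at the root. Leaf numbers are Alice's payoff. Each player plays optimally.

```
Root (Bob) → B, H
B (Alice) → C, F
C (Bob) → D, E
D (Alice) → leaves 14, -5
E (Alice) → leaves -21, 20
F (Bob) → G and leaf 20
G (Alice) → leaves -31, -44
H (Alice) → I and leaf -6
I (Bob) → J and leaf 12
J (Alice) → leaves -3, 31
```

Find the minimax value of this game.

12

D (Alice): max(14, -5) = 14
E (Alice): max(-21, 20) = 20
C (Bob): min(14, 20) = 14
G (Alice): max(-31, -44) = -31
F (Bob): min(-31, 20) = -31
B (Alice): max(14, -31) = 14
J (Alice): max(-3, 31) = 31
I (Bob): min(31, 12) = 12
H (Alice): max(12, -6) = 12
Root (Bob): min(14, 12) = 12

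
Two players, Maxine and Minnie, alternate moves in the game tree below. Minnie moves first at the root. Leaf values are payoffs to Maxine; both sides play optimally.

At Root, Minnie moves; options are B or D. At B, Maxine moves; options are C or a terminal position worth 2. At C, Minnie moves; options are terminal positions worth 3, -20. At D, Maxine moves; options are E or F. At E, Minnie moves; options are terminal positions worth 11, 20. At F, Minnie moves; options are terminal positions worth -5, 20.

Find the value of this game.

2

C (Minnie): min(3, -20) = -20
B (Maxine): max(-20, 2) = 2
E (Minnie): min(11, 20) = 11
F (Minnie): min(-5, 20) = -5
D (Maxine): max(11, -5) = 11
Root (Minnie): min(2, 11) = 2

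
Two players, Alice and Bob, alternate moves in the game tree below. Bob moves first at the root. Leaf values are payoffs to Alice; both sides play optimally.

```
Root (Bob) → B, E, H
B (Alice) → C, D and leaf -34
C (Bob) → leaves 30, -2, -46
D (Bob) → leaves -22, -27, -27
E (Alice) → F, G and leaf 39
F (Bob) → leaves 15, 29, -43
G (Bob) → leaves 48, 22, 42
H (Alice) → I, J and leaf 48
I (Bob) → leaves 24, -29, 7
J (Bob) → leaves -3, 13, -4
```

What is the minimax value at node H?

48

I: min(24, -29, 7) = -29
J: min(-3, 13, -4) = -4
H: max(-29, -4, 48) = 48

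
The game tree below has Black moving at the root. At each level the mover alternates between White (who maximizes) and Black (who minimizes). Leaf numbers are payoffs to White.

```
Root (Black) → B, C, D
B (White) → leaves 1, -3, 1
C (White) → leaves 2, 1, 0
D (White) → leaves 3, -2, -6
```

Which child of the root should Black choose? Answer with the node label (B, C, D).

B

B (White): max(1, -3, 1) = 1
C (White): max(2, 1, 0) = 2
D (White): max(3, -2, -6) = 3
Root (Black): min(1, 2, 3) = 1
Black picks the child with the lowest value: B (value 1).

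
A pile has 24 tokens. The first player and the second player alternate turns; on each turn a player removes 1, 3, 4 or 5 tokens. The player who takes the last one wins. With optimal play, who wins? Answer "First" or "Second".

Mark each pile size as W (mover wins) or L (mover loses):
i:   0  1  2  3  4  5  6  7  8  9 10 11 12 13 14 15 16 17 18 19 20 21 22 23 24
     L  W  L  W  W  W  W  W  L  W  L  W  W  W  W  W  L  W  L  W  W  W  W  W  L
Position 24 is L, so the second player wins.

Second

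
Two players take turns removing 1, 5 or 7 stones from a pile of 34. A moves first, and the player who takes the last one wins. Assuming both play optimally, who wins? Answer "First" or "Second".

Compute winning (W) and losing (L) positions by backward induction:
i:   0  1  2  3  4  5  6  7  8  9 10 11 12 13 14 15 16 17 18 19 20 21 22 23 24 25 26 27 28 29 30 31 32 33 34
     L  W  L  W  L  W  L  W  L  W  L  W  L  W  L  W  L  W  L  W  L  W  L  W  L  W  L  W  L  W  L  W  L  W  L
Position 34 is L, so the second player wins.

Second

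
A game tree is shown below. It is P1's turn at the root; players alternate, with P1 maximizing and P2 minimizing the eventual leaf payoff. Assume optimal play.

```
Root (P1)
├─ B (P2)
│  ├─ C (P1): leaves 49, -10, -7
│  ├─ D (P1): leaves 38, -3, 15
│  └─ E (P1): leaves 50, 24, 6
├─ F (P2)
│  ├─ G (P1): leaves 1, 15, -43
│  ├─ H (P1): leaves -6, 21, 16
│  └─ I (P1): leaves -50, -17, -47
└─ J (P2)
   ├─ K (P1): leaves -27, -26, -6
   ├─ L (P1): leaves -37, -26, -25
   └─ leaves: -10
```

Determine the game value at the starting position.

C (P1): max(49, -10, -7) = 49
D (P1): max(38, -3, 15) = 38
E (P1): max(50, 24, 6) = 50
B (P2): min(49, 38, 50) = 38
G (P1): max(1, 15, -43) = 15
H (P1): max(-6, 21, 16) = 21
I (P1): max(-50, -17, -47) = -17
F (P2): min(15, 21, -17) = -17
K (P1): max(-27, -26, -6) = -6
L (P1): max(-37, -26, -25) = -25
J (P2): min(-6, -25, -10) = -25
Root (P1): max(38, -17, -25) = 38

38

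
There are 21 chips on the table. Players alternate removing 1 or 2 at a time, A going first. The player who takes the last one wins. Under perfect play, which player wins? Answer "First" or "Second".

Compute winning (W) and losing (L) positions by backward induction:
i:   0  1  2  3  4  5  6  7  8  9 10 11 12 13 14 15 16 17 18 19 20 21
     L  W  W  L  W  W  L  W  W  L  W  W  L  W  W  L  W  W  L  W  W  L
Position 21 is L, so the second player wins.

Second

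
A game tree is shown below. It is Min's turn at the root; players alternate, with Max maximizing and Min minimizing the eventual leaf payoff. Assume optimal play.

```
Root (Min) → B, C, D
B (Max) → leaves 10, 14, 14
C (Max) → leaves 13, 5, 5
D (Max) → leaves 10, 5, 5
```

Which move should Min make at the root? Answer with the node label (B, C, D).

B (Max): max(10, 14, 14) = 14
C (Max): max(13, 5, 5) = 13
D (Max): max(10, 5, 5) = 10
Root (Min): min(14, 13, 10) = 10
Min picks the child with the lowest value: D (value 10).

D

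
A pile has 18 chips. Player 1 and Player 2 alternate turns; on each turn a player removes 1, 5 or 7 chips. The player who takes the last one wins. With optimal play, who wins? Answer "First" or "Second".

Second

i:   0  1  2  3  4  5  6  7  8  9 10 11 12 13 14 15 16 17 18
     L  W  L  W  L  W  L  W  L  W  L  W  L  W  L  W  L  W  L
Position 18 is L, so the second player wins.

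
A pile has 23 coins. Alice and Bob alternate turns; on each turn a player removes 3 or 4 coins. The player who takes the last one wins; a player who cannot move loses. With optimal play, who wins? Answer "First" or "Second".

Positions where the player to move wins (W) vs loses (L):
i:   0  1  2  3  4  5  6  7  8  9 10 11 12 13 14 15 16 17 18 19 20 21 22 23
     L  L  L  W  W  W  W  L  L  L  W  W  W  W  L  L  L  W  W  W  W  L  L  L
Position 23 is L, so the second player wins.

Second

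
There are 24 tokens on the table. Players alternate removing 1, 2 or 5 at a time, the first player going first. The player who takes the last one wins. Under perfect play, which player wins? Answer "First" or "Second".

Second

W/L table (W = player to move can force a win):
i:   0  1  2  3  4  5  6  7  8  9 10 11 12 13 14 15 16 17 18 19 20 21 22 23 24
     L  W  W  L  W  W  L  W  W  L  W  W  L  W  W  L  W  W  L  W  W  L  W  W  L
Position 24 is L, so the second player wins.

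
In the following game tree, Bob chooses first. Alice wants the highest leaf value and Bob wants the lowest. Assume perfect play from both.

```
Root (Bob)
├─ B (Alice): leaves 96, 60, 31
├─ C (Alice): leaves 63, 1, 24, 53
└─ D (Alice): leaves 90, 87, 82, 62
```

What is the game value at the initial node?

B (Alice): max(96, 60, 31) = 96
C (Alice): max(63, 1, 24, 53) = 63
D (Alice): max(90, 87, 82, 62) = 90
Root (Bob): min(96, 63, 90) = 63

63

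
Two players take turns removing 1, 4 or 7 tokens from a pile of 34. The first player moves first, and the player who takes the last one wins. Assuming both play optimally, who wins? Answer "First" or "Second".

Second

Mark each pile size as W (mover wins) or L (mover loses):
i:   0  1  2  3  4  5  6  7  8  9 10 11 12 13 14 15 16 17 18 19 20 21 22 23 24 25 26 27 28 29 30 31 32 33 34
     L  W  L  W  W  L  W  W  L  W  L  W  W  L  W  W  L  W  L  W  W  L  W  W  L  W  L  W  W  L  W  W  L  W  L
Position 34 is L, so the second player wins.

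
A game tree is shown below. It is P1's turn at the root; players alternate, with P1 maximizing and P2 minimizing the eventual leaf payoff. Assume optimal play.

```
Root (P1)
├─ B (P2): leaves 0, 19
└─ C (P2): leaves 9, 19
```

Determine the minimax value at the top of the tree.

B (P2): min(0, 19) = 0
C (P2): min(9, 19) = 9
Root (P1): max(0, 9) = 9

9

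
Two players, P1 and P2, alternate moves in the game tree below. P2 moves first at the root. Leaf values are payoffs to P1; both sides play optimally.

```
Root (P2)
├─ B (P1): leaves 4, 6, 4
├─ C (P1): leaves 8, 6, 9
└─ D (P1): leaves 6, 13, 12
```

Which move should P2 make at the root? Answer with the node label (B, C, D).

B (P1): max(4, 6, 4) = 6
C (P1): max(8, 6, 9) = 9
D (P1): max(6, 13, 12) = 13
Root (P2): min(6, 9, 13) = 6
P2 picks the child with the lowest value: B (value 6).

B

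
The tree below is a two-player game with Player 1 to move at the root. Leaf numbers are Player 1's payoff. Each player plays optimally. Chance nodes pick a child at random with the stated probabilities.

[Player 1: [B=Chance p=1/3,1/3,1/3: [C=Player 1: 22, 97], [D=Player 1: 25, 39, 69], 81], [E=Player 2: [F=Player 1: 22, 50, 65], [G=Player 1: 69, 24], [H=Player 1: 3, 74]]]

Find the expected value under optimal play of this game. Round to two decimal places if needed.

C (Player 1): max(22, 97) = 97
D (Player 1): max(25, 39, 69) = 69
B (Chance): 1/3·97 + 1/3·69 + 1/3·81 = 82.33
F (Player 1): max(22, 50, 65) = 65
G (Player 1): max(69, 24) = 69
H (Player 1): max(3, 74) = 74
E (Player 2): min(65, 69, 74) = 65
Root (Player 1): max(82.33, 65) = 82.33

82.33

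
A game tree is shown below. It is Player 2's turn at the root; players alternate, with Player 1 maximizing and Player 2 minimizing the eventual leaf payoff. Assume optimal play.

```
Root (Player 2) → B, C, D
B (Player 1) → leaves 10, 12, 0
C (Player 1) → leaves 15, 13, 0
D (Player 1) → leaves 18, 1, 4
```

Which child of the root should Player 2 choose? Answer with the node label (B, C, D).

B (Player 1): max(10, 12, 0) = 12
C (Player 1): max(15, 13, 0) = 15
D (Player 1): max(18, 1, 4) = 18
Root (Player 2): min(12, 15, 18) = 12
Player 2 picks the child with the lowest value: B (value 12).

B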